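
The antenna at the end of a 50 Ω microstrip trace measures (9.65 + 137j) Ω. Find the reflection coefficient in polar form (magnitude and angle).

Γ ≈ 0.956 ∠ 39.9°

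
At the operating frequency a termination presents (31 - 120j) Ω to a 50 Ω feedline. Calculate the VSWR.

VSWR ≈ 11.4

Γ = (Z_L − Z_0)/(Z_L + Z_0) = (-19 − j120)/(81 − j120)
|Γ| = 121/145 = 0.839
VSWR = (1 + |Γ|)/(1 − |Γ|) = 1.84/0.161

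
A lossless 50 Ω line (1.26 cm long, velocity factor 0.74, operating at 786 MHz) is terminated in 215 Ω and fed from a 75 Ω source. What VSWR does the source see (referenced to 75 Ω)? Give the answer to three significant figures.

λ = v/f = 0.74·c / 786 MHz = 0.282 m
βl = 2π·l/λ = 2π × 0.0446 = 16.1°
tan(βl) = 0.288
Z_in = Z_0·(Z_L + jZ_0·tanβl)/(Z_0 + jZ_L·tanβl) = 91.9 − j99.4 Ω
Γ_s = (Z_in − Z_s)/(Z_in + Z_s) = (16.9 − j99.4)/(167 − j99.4), |Γ_s| = 0.519
VSWR = (1 + |Γ_s|)/(1 − |Γ_s|)

VSWR ≈ 3.16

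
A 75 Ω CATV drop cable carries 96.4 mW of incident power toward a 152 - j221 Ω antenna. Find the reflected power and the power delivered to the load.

P_reflected ≈ 52.6 mW; P_delivered ≈ 43.8 mW

|Γ| = |(77 − j221)/(227 − j221)| = 0.739
|Γ|² = 0.546
P_refl = |Γ|²·P_inc = 52.6 mW, P_del = (1 − |Γ|²)·P_inc = 43.8 mW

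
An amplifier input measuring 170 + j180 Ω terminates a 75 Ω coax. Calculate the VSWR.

VSWR ≈ 5.05

Γ = (Z_L − Z_0)/(Z_L + Z_0) = (95 + j180)/(245 + j180)
|Γ| = 204/304 = 0.669
VSWR = (1 + |Γ|)/(1 − |Γ|) = 1.67/0.331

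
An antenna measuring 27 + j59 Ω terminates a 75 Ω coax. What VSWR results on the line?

VSWR ≈ 4.64

Γ = (Z_L − Z_0)/(Z_L + Z_0) = (-48 + j59)/(102 + j59)
|Γ| = 76.1/118 = 0.645
VSWR = (1 + |Γ|)/(1 − |Γ|) = 1.65/0.355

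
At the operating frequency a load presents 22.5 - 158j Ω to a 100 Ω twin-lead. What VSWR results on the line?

VSWR ≈ 15.7

Γ = (Z_L − Z_0)/(Z_L + Z_0) = (-77.5 − j158)/(122.5 − j158)
|Γ| = 176/200 = 0.88
VSWR = (1 + |Γ|)/(1 − |Γ|) = 1.88/0.12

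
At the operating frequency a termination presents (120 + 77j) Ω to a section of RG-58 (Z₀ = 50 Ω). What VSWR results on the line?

Γ = (Z_L − Z_0)/(Z_L + Z_0) = (70 + j77)/(170 + j77)
|Γ| = 104/187 = 0.558
VSWR = (1 + |Γ|)/(1 − |Γ|) = 1.56/0.442

VSWR ≈ 3.52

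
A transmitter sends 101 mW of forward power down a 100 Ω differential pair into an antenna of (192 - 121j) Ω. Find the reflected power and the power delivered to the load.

|Γ| = |(92 − j121)/(292 − j121)| = 0.481
|Γ|² = 0.231
P_refl = |Γ|²·P_inc = 23.4 mW, P_del = (1 − |Γ|²)·P_inc = 77.6 mW

P_reflected ≈ 23.4 mW; P_delivered ≈ 77.6 mW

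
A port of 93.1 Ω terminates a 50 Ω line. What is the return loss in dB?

Γ = (93.1 − 50)/(93.1 + 50) = 0.301
RL = −20·log₁₀|Γ| = −20·log₁₀(0.301)

RL ≈ 10.4 dB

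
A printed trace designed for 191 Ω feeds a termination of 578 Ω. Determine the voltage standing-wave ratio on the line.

VSWR ≈ 3.03

Γ = (578 − 191)/(578 + 191) = 0.503
VSWR = (1 + 0.503)/(1 − 0.503)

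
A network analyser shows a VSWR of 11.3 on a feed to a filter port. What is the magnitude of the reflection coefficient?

|Γ| = (S − 1)/(S + 1) = (11.3 − 1)/(11.3 + 1) = 10.3/12.3

|Γ| ≈ 0.837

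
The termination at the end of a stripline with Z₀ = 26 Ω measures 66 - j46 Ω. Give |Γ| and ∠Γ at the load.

Γ ≈ 0.593 ∠ -22.4°

Γ = (Z_L − Z_0)/(Z_L + Z_0) = (40 − j46)/(92 − j46)
|Γ| = 61/103 = 0.593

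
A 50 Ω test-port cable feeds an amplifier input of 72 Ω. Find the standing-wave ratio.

For a purely resistive load, VSWR = R_L/Z_0 or Z_0/R_L (whichever > 1) = 72/50

VSWR ≈ 1.44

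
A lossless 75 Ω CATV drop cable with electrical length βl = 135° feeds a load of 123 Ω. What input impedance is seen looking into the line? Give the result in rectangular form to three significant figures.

Z_in ≈ 66.7 + j34.3 Ω

tan(βl) = tan(135°) = -1
Z_in = Z_0·(Z_L + jZ_0·tanβl)/(Z_0 + jZ_L·tanβl)
     = 75·(123 − j75)/(75 − j123)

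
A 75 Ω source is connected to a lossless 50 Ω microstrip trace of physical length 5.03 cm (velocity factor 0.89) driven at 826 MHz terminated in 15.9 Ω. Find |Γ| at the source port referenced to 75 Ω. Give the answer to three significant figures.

λ = v/f = 0.89·c / 826 MHz = 0.323 m
βl = 2π·l/λ = 2π × 0.156 = 56°
tan(βl) = 1.48
Z_in = Z_0·(Z_L + jZ_0·tanβl)/(Z_0 + jZ_L·tanβl) = 41.6 + j54.5 Ω
Γ_s = (Z_in − Z_s)/(Z_in + Z_s) = (-33.4 + j54.5)/(117 + j54.5), |Γ_s| = 0.497

|Γ| ≈ 0.497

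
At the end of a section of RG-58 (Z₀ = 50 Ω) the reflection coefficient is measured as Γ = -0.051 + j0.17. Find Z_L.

Z_L ≈ 42.7 + j15 Ω

Z_L = Z_0·(1 + Γ)/(1 − Γ) = 50·(0.949 + j0.17)/(1.05 − j0.17)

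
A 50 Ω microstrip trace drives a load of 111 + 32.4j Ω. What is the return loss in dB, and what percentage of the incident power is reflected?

RL ≈ 7.52 dB; 17.7% of incident power reflected

Γ = (61 + j32.4)/(161 + j32.4), |Γ| = 0.421
RL = −20·log₁₀(0.421) = 7.52 dB
P_refl/P_inc = |Γ|² = 0.177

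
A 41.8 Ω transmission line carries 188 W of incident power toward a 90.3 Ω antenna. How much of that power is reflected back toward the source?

Γ = (90.3 − 41.8)/(90.3 + 41.8) = 0.367
|Γ|² = 0.135
P_refl = |Γ|²·P_inc = 25.3 W, P_del = (1 − |Γ|²)·P_inc = 163 W

P_reflected ≈ 25.3 W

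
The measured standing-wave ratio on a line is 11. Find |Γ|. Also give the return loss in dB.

|Γ| = (S − 1)/(S + 1) = (11 − 1)/(11 + 1) = 10/12
RL = −20·log₁₀|Γ| = −20·log₁₀(0.833)

|Γ| ≈ 0.833; return loss ≈ 1.58 dB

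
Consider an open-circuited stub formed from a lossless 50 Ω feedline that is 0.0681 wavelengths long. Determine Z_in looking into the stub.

βl = 2π × 0.0681 = 24.5°
tan(βl) = 0.456
For an open-circuited stub, Z_in = −jZ_0·cot(βl) = −jZ_0/tan(βl)

Z_in ≈ −j110 Ω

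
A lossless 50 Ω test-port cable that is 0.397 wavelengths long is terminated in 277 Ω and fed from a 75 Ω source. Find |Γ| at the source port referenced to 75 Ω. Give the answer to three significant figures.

|Γ| ≈ 0.688

βl = 2π × 0.397 = 143°
tan(βl) = -0.756
Z_in = Z_0·(Z_L + jZ_0·tanβl)/(Z_0 + jZ_L·tanβl) = 23.5 + j60.6 Ω
Γ_s = (Z_in − Z_s)/(Z_in + Z_s) = (-51.5 + j60.6)/(98.5 + j60.6), |Γ_s| = 0.688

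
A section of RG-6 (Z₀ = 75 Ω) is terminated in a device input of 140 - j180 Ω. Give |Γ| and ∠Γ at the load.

Γ = (Z_L − Z_0)/(Z_L + Z_0) = (65 − j180)/(215 − j180)
|Γ| = 191/280 = 0.683

Γ ≈ 0.683 ∠ -30.2°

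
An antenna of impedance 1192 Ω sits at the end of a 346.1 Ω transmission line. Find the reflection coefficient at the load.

Γ = 0.55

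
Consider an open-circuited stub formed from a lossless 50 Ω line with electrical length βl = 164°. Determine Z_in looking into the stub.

Z_in ≈ +j174 Ω

tan(βl) = -0.287
For an open-circuited stub, Z_in = −jZ_0·cot(βl) = −jZ_0/tan(βl)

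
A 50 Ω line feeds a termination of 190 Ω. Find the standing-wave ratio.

VSWR ≈ 3.8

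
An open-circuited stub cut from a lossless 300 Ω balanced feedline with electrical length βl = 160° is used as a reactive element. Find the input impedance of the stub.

tan(βl) = -0.364
For an open-circuited stub, Z_in = −jZ_0·cot(βl) = −jZ_0/tan(βl)

Z_in ≈ +j824 Ω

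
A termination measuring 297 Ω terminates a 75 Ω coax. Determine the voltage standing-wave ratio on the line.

For a purely resistive load, VSWR = R_L/Z_0 or Z_0/R_L (whichever > 1) = 297/75

VSWR ≈ 3.96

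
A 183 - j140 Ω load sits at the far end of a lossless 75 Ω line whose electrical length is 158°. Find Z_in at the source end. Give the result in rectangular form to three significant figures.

Z_in ≈ 206 + j134 Ω

tan(βl) = tan(158°) = -0.404
Z_in = Z_0·(Z_L + jZ_0·tanβl)/(Z_0 + jZ_L·tanβl)
     = 75·(183 − j170)/(18.4 − j73.9)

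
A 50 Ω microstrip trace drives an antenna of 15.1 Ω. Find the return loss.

Γ = (15.1 − 50)/(15.1 + 50) = -0.536
RL = −20·log₁₀|Γ| = −20·log₁₀(0.536)

RL ≈ 5.42 dB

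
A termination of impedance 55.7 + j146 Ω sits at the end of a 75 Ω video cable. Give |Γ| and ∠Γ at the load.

Γ = (Z_L − Z_0)/(Z_L + Z_0) = (-19.3 + j146)/(130.7 + j146)
|Γ| = 147/196 = 0.752

Γ ≈ 0.752 ∠ 49.4°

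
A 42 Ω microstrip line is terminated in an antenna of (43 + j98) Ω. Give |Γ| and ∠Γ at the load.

Γ = (Z_L − Z_0)/(Z_L + Z_0) = (1 + j98)/(85 + j98)
|Γ| = 98/130 = 0.755

Γ ≈ 0.755 ∠ 40.4°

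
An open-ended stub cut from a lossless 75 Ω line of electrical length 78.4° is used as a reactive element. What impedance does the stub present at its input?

Z_in ≈ −j15.4 Ω

tan(βl) = 4.87
For an open-ended stub, Z_in = −jZ_0·cot(βl) = −jZ_0/tan(βl)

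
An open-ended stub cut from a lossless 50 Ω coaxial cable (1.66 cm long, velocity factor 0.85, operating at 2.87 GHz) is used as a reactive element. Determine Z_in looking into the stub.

λ = v/f = 0.85·c / 2.87 GHz = 0.0889 m
βl = 2π·l/λ = 2π × 0.187 = 67.3°
tan(βl) = 2.39
For an open-ended stub, Z_in = −jZ_0·cot(βl) = −jZ_0/tan(βl)

Z_in ≈ −j21 Ω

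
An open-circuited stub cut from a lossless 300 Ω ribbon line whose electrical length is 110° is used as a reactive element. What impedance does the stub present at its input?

tan(βl) = -2.75
For an open-circuited stub, Z_in = −jZ_0·cot(βl) = −jZ_0/tan(βl)

Z_in ≈ +j109 Ω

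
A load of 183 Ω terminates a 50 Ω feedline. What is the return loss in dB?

Γ = (183 − 50)/(183 + 50) = 0.571
RL = −20·log₁₀|Γ| = −20·log₁₀(0.571)

RL ≈ 4.87 dB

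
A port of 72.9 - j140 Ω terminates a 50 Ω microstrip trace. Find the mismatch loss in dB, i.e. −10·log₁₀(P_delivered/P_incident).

Γ = (22.9 − j140)/(122.9 − j140), |Γ| = 0.761
|Γ|² = 0.58, so P_del/P_inc = 1 − |Γ|² = 0.42
ML = −10·log₁₀(1 − |Γ|²)

mismatch loss ≈ 3.77 dB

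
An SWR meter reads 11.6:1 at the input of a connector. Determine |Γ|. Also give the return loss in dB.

|Γ| = (S − 1)/(S + 1) = (11.6 − 1)/(11.6 + 1) = 10.6/12.6
RL = −20·log₁₀|Γ| = −20·log₁₀(0.841)

|Γ| ≈ 0.841; return loss ≈ 1.5 dB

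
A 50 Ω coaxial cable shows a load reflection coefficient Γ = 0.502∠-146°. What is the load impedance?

Z_L = Z_0·(1 + Γ)/(1 − Γ) = 50·(0.584 − j0.281)/(1.42 + j0.281)

Z_L ≈ 17.9 − j13.5 Ω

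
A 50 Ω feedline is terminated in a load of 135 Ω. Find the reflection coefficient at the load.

Γ = (Z_L − Z_0)/(Z_L + Z_0) = (135 − 50)/(135 + 50) = 85/185

Γ = 0.459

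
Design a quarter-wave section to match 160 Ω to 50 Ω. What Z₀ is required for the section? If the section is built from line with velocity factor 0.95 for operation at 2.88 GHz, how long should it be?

Z_qwt = √(Z_0·R_L) = √(50 × 160) = √8000
λ = 0.95·c/f = 0.099 m, so l = λ/4 = 0.0247 m

Z_qwt ≈ 89.4 Ω; length ≈ 2.47 cm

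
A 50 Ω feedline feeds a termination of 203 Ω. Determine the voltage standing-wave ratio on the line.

Γ = (203 − 50)/(203 + 50) = 0.605
VSWR = (1 + 0.605)/(1 − 0.605)

VSWR ≈ 4.06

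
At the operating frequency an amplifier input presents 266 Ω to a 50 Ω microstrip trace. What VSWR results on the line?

VSWR ≈ 5.32

Γ = (266 − 50)/(266 + 50) = 0.684
VSWR = (1 + 0.684)/(1 − 0.684)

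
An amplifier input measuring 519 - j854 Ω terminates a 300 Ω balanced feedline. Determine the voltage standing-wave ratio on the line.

Γ = (Z_L − Z_0)/(Z_L + Z_0) = (219 − j854)/(819 − j854)
|Γ| = 882/1180 = 0.745
VSWR = (1 + |Γ|)/(1 − |Γ|) = 1.75/0.255

VSWR ≈ 6.85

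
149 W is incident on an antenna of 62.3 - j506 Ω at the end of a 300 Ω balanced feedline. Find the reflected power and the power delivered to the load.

|Γ| = |(-237.7 − j506)/(362.3 − j506)| = 0.898
|Γ|² = 0.807
P_refl = |Γ|²·P_inc = 120 W, P_del = (1 − |Γ|²)·P_inc = 28.8 W

P_reflected ≈ 120 W; P_delivered ≈ 28.8 W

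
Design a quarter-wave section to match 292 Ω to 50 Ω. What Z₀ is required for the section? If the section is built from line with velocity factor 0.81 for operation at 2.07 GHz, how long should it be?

Z_qwt ≈ 121 Ω; length ≈ 2.93 cm

Z_qwt = √(Z_0·R_L) = √(50 × 292) = √14600
λ = 0.81·c/f = 0.117 m, so l = λ/4 = 0.0293 m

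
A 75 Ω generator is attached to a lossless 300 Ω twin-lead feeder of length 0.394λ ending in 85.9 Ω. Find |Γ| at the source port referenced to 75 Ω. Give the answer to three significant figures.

βl = 2π × 0.394 = 142°
tan(βl) = -0.786
Z_in = Z_0·(Z_L + jZ_0·tanβl)/(Z_0 + jZ_L·tanβl) = 132 − j206 Ω
Γ_s = (Z_in − Z_s)/(Z_in + Z_s) = (57.2 − j206)/(207 − j206), |Γ_s| = 0.732

|Γ| ≈ 0.732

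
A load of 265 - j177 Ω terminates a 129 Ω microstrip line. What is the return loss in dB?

RL ≈ 5.73 dB

Γ = (136 − j177)/(394 − j177), |Γ| = 0.517
RL = −20·log₁₀|Γ| = −20·log₁₀(0.517)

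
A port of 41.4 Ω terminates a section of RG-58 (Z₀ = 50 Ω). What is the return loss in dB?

Γ = (41.4 − 50)/(41.4 + 50) = -0.0941
RL = −20·log₁₀|Γ| = −20·log₁₀(0.0941)

RL ≈ 20.5 dB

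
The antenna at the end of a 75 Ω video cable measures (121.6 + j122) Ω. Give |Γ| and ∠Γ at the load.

Γ ≈ 0.564 ∠ 37.3°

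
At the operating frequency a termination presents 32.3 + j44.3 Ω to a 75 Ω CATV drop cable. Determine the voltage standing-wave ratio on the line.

Γ = (Z_L − Z_0)/(Z_L + Z_0) = (-42.7 + j44.3)/(107.3 + j44.3)
|Γ| = 61.5/116 = 0.53
VSWR = (1 + |Γ|)/(1 − |Γ|) = 1.53/0.47

VSWR ≈ 3.26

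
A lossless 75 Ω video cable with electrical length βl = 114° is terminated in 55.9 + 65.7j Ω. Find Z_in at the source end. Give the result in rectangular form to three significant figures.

tan(βl) = tan(114°) = -2.25
Z_in = Z_0·(Z_L + jZ_0·tanβl)/(Z_0 + jZ_L·tanβl)
     = 75·(55.9 − j103)/(223 − j126)

Z_in ≈ 29.1 − j18.2 Ω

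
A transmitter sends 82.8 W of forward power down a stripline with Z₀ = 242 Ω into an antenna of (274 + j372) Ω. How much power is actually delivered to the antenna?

P_delivered ≈ 54.3 W

|Γ| = |(32 + j372)/(516 + j372)| = 0.587
|Γ|² = 0.345
P_refl = |Γ|²·P_inc = 28.5 W, P_del = (1 − |Γ|²)·P_inc = 54.3 W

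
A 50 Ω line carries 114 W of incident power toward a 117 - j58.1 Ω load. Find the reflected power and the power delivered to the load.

|Γ| = |(67 − j58.1)/(167 − j58.1)| = 0.502
|Γ|² = 0.252
P_refl = |Γ|²·P_inc = 28.7 W, P_del = (1 − |Γ|²)·P_inc = 85.3 W

P_reflected ≈ 28.7 W; P_delivered ≈ 85.3 W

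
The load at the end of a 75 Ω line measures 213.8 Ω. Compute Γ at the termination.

Γ = 0.481

Γ = (Z_L − Z_0)/(Z_L + Z_0) = (213.8 − 75)/(213.8 + 75) = 138.8/288.8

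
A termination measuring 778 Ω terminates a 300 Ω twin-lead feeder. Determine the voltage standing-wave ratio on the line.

Γ = (778 − 300)/(778 + 300) = 0.443
VSWR = (1 + 0.443)/(1 − 0.443)

VSWR ≈ 2.59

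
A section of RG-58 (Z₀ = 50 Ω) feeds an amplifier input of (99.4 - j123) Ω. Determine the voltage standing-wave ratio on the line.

Γ = (Z_L − Z_0)/(Z_L + Z_0) = (49.4 − j123)/(149.4 − j123)
|Γ| = 133/194 = 0.685
VSWR = (1 + |Γ|)/(1 − |Γ|) = 1.68/0.315

VSWR ≈ 5.35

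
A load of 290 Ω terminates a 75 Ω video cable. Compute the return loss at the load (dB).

Γ = (290 − 75)/(290 + 75) = 0.589
RL = −20·log₁₀|Γ| = −20·log₁₀(0.589)

RL ≈ 4.6 dB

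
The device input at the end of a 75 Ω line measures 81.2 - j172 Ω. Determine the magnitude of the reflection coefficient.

|Γ| ≈ 0.741

Γ = (Z_L − Z_0)/(Z_L + Z_0) = (6.2 − j172)/(156.2 − j172)
|Γ| = 172/232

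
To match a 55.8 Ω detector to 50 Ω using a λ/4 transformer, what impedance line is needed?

Z_qwt = √(Z_0·R_L) = √(50 × 55.8) = √2790

Z_qwt ≈ 52.8 Ω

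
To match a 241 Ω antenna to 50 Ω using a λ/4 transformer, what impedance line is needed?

Z_qwt ≈ 110 Ω

Z_qwt = √(Z_0·R_L) = √(50 × 241) = √12050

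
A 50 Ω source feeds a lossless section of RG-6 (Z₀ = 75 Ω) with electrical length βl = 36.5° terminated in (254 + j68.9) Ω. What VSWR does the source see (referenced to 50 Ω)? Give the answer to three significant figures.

VSWR ≈ 4.67

tan(βl) = 0.74
Z_in = Z_0·(Z_L + jZ_0·tanβl)/(Z_0 + jZ_L·tanβl) = 61.6 − j93.5 Ω
Γ_s = (Z_in − Z_s)/(Z_in + Z_s) = (11.6 − j93.5)/(112 − j93.5), |Γ_s| = 0.647
VSWR = (1 + |Γ_s|)/(1 − |Γ_s|)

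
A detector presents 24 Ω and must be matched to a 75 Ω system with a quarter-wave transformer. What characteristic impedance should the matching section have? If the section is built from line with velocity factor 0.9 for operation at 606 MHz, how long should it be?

Z_qwt ≈ 42.4 Ω; length ≈ 11.1 cm

Z_qwt = √(Z_0·R_L) = √(75 × 24) = √1800
λ = 0.9·c/f = 0.446 m, so l = λ/4 = 0.111 m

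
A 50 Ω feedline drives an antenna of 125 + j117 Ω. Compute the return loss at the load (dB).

Γ = (75 + j117)/(175 + j117), |Γ| = 0.66
RL = −20·log₁₀|Γ| = −20·log₁₀(0.66)

RL ≈ 3.61 dB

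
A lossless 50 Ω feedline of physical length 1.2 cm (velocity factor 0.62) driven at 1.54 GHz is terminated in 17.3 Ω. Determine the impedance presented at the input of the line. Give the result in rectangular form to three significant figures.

Z_in ≈ 24.7 + j29.9 Ω

λ = v/f = 0.62·c / 1.54 GHz = 0.121 m
βl = 2π·l/λ = 2π × 0.0994 = 35.8°
tan(βl) = tan(35.8°) = 0.72
Z_in = Z_0·(Z_L + jZ_0·tanβl)/(Z_0 + jZ_L·tanβl)
     = 50·(17.3 + j36)/(50 + j12.5)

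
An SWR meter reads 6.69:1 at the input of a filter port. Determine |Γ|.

|Γ| ≈ 0.74

|Γ| = (S − 1)/(S + 1) = (6.69 − 1)/(6.69 + 1) = 5.69/7.69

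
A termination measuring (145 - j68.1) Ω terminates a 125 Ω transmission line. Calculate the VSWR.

Γ = (Z_L − Z_0)/(Z_L + Z_0) = (20 − j68.1)/(270 − j68.1)
|Γ| = 71/278 = 0.255
VSWR = (1 + |Γ|)/(1 − |Γ|) = 1.25/0.745

VSWR ≈ 1.68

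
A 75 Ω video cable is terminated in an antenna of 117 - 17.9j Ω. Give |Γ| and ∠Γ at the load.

Γ = (Z_L − Z_0)/(Z_L + Z_0) = (42 − j17.9)/(192 − j17.9)
|Γ| = 45.7/193 = 0.237

Γ ≈ 0.237 ∠ -17.8°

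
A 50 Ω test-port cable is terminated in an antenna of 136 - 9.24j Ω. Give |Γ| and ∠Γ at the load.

Γ ≈ 0.464 ∠ -3.29°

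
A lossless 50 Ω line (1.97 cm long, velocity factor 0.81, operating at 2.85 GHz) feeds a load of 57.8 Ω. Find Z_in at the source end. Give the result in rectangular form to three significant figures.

λ = v/f = 0.81·c / 2.85 GHz = 0.0853 m
βl = 2π·l/λ = 2π × 0.231 = 83.2°
tan(βl) = tan(83.2°) = 8.36
Z_in = Z_0·(Z_L + jZ_0·tanβl)/(Z_0 + jZ_L·tanβl)
     = 50·(57.8 + j418)/(50 + j483)

Z_in ≈ 43.4 − j1.49 Ω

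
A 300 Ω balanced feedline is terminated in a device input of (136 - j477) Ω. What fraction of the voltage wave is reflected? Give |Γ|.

Γ = (Z_L − Z_0)/(Z_L + Z_0) = (-164 − j477)/(436 − j477)
|Γ| = 504/646

|Γ| ≈ 0.781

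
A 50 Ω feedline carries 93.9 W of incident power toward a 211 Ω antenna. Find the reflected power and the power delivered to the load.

P_reflected ≈ 35.7 W; P_delivered ≈ 58.2 W

Γ = (211 − 50)/(211 + 50) = 0.617
|Γ|² = 0.381
P_refl = |Γ|²·P_inc = 35.7 W, P_del = (1 − |Γ|²)·P_inc = 58.2 W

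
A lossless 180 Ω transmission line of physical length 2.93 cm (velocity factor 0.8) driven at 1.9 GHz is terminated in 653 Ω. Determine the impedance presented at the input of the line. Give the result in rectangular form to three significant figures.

λ = v/f = 0.8·c / 1.9 GHz = 0.126 m
βl = 2π·l/λ = 2π × 0.232 = 83.5°
tan(βl) = tan(83.5°) = 8.78
Z_in = Z_0·(Z_L + jZ_0·tanβl)/(Z_0 + jZ_L·tanβl)
     = 180·(653 + j1580)/(180 + j5740)

Z_in ≈ 50.2 − j18.9 Ω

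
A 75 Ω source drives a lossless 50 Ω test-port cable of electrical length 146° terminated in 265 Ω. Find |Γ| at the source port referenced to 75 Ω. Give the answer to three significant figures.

tan(βl) = -0.675
Z_in = Z_0·(Z_L + jZ_0·tanβl)/(Z_0 + jZ_L·tanβl) = 28 + j66.3 Ω
Γ_s = (Z_in − Z_s)/(Z_in + Z_s) = (-47 + j66.3)/(103 + j66.3), |Γ_s| = 0.664

|Γ| ≈ 0.664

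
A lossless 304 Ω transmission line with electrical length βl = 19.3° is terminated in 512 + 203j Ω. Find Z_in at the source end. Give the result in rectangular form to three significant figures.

tan(βl) = tan(19.3°) = 0.35
Z_in = Z_0·(Z_L + jZ_0·tanβl)/(Z_0 + jZ_L·tanβl)
     = 304·(512 + j309)/(233 + j179)

Z_in ≈ 615 − j69.4 Ω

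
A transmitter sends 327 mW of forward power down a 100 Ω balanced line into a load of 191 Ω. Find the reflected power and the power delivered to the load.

Γ = (191 − 100)/(191 + 100) = 0.313
|Γ|² = 0.0978
P_refl = |Γ|²·P_inc = 32 mW, P_del = (1 − |Γ|²)·P_inc = 295 mW

P_reflected ≈ 32 mW; P_delivered ≈ 295 mW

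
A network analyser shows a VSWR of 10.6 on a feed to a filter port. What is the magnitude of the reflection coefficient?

|Γ| = (S − 1)/(S + 1) = (10.6 − 1)/(10.6 + 1) = 9.6/11.6

|Γ| ≈ 0.828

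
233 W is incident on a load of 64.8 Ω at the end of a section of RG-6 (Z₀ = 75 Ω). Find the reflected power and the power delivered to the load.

P_reflected ≈ 1.24 W; P_delivered ≈ 232 W

Γ = (64.8 − 75)/(64.8 + 75) = -0.073
|Γ|² = 0.00532
P_refl = |Γ|²·P_inc = 1.24 W, P_del = (1 − |Γ|²)·P_inc = 232 W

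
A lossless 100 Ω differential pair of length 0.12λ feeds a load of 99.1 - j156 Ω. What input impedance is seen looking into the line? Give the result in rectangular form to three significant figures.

Z_in ≈ 26.9 − j35.3 Ω

βl = 2π × 0.12 = 43.2°
tan(βl) = tan(43.2°) = 0.939
Z_in = Z_0·(Z_L + jZ_0·tanβl)/(Z_0 + jZ_L·tanβl)
     = 100·(99.1 − j62.1)/(246 + j93.1)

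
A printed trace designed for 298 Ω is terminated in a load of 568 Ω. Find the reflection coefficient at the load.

Γ = 0.312

Γ = (Z_L − Z_0)/(Z_L + Z_0) = (568 − 298)/(568 + 298) = 270/866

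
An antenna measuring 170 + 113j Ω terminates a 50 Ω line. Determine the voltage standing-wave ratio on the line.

Γ = (Z_L − Z_0)/(Z_L + Z_0) = (120 + j113)/(220 + j113)
|Γ| = 165/247 = 0.666
VSWR = (1 + |Γ|)/(1 − |Γ|) = 1.67/0.334

VSWR ≈ 5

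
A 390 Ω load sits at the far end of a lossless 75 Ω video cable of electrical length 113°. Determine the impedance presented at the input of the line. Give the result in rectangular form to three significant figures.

tan(βl) = tan(113°) = -2.36
Z_in = Z_0·(Z_L + jZ_0·tanβl)/(Z_0 + jZ_L·tanβl)
     = 75·(390 − j177)/(75 − j919)

Z_in ≈ 16.9 + j30.5 Ω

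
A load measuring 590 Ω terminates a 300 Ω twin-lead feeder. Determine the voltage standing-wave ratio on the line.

VSWR ≈ 1.97

Γ = (590 − 300)/(590 + 300) = 0.326
VSWR = (1 + 0.326)/(1 − 0.326)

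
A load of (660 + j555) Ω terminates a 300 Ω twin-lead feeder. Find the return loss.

Γ = (360 + j555)/(960 + j555), |Γ| = 0.597
RL = −20·log₁₀|Γ| = −20·log₁₀(0.597)

RL ≈ 4.49 dB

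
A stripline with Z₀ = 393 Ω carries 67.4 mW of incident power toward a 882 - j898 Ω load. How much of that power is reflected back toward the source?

|Γ| = |(489 − j898)/(1275 − j898)| = 0.656
|Γ|² = 0.43
P_refl = |Γ|²·P_inc = 29 mW, P_del = (1 − |Γ|²)·P_inc = 38.4 mW

P_reflected ≈ 29 mW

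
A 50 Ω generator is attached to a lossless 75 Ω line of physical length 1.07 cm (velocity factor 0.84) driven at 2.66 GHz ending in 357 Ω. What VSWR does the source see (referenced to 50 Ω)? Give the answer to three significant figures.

λ = v/f = 0.84·c / 2.66 GHz = 0.0947 m
βl = 2π·l/λ = 2π × 0.113 = 40.7°
tan(βl) = 0.859
Z_in = Z_0·(Z_L + jZ_0·tanβl)/(Z_0 + jZ_L·tanβl) = 35 − j78.8 Ω
Γ_s = (Z_in − Z_s)/(Z_in + Z_s) = (-15 − j78.8)/(85 − j78.8), |Γ_s| = 0.692
VSWR = (1 + |Γ_s|)/(1 − |Γ_s|)

VSWR ≈ 5.49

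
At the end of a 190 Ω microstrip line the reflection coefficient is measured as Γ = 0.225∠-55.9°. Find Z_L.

Z_L ≈ 226 − j88.7 Ω

Z_L = Z_0·(1 + Γ)/(1 − Γ) = 190·(1.13 − j0.186)/(0.874 + j0.186)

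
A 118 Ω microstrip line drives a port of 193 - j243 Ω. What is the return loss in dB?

Γ = (75 − j243)/(311 − j243), |Γ| = 0.644
RL = −20·log₁₀|Γ| = −20·log₁₀(0.644)

RL ≈ 3.82 dB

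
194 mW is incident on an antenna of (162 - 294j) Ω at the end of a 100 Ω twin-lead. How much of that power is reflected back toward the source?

|Γ| = |(62 − j294)/(262 − j294)| = 0.763
|Γ|² = 0.582
P_refl = |Γ|²·P_inc = 113 mW, P_del = (1 − |Γ|²)·P_inc = 81.1 mW

P_reflected ≈ 113 mW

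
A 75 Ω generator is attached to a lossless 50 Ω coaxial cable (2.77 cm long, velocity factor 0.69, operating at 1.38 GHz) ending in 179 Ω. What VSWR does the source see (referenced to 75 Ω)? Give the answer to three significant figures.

λ = v/f = 0.69·c / 1.38 GHz = 0.15 m
βl = 2π·l/λ = 2π × 0.185 = 66.5°
tan(βl) = 2.3
Z_in = Z_0·(Z_L + jZ_0·tanβl)/(Z_0 + jZ_L·tanβl) = 16.4 − j19.8 Ω
Γ_s = (Z_in − Z_s)/(Z_in + Z_s) = (-58.6 − j19.8)/(91.4 − j19.8), |Γ_s| = 0.662
VSWR = (1 + |Γ_s|)/(1 − |Γ_s|)

VSWR ≈ 4.91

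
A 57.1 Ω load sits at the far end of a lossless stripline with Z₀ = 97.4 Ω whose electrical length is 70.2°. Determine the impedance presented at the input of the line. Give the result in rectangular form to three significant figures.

tan(βl) = tan(70.2°) = 2.78
Z_in = Z_0·(Z_L + jZ_0·tanβl)/(Z_0 + jZ_L·tanβl)
     = 97.4·(57.1 + j271)/(97.4 + j159)

Z_in ≈ 136 + j48.6 Ω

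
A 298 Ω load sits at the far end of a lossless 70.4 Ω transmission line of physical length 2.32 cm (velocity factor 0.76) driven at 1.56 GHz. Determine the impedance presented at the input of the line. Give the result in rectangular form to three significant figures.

λ = v/f = 0.76·c / 1.56 GHz = 0.146 m
βl = 2π·l/λ = 2π × 0.159 = 57.1°
tan(βl) = tan(57.1°) = 1.55
Z_in = Z_0·(Z_L + jZ_0·tanβl)/(Z_0 + jZ_L·tanβl)
     = 70.4·(298 + j109)/(70.4 + j461)

Z_in ≈ 23 − j42 Ω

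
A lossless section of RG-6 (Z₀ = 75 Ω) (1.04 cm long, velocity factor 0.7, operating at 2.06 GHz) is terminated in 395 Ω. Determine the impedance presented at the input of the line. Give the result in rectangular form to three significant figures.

λ = v/f = 0.7·c / 2.06 GHz = 0.102 m
βl = 2π·l/λ = 2π × 0.102 = 36.7°
tan(βl) = tan(36.7°) = 0.746
Z_in = Z_0·(Z_L + jZ_0·tanβl)/(Z_0 + jZ_L·tanβl)
     = 75·(395 + j56)/(75 + j295)

Z_in ≈ 37.4 − j91 Ω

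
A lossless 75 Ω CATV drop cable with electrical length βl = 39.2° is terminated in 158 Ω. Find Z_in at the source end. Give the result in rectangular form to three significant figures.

tan(βl) = tan(39.2°) = 0.816
Z_in = Z_0·(Z_L + jZ_0·tanβl)/(Z_0 + jZ_L·tanβl)
     = 75·(158 + j61.2)/(75 + j129)

Z_in ≈ 66.6 − j53.2 Ω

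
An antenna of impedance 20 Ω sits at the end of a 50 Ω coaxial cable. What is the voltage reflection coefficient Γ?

Γ = (Z_L − Z_0)/(Z_L + Z_0) = (20 − 50)/(20 + 50) = -30/70

Γ = -0.429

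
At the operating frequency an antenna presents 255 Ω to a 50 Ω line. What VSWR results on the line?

VSWR ≈ 5.1

Γ = (255 − 50)/(255 + 50) = 0.672
VSWR = (1 + 0.672)/(1 − 0.672)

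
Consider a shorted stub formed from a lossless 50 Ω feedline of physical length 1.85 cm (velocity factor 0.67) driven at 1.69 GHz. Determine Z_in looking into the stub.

λ = v/f = 0.67·c / 1.69 GHz = 0.119 m
βl = 2π·l/λ = 2π × 0.156 = 56°
tan(βl) = 1.48
For a shorted stub, Z_in = jZ_0·tan(βl)

Z_in ≈ +j74.1 Ω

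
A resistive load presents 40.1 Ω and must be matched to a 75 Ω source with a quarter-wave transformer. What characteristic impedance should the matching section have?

Z_qwt = √(Z_0·R_L) = √(75 × 40.1) = √3008

Z_qwt ≈ 54.8 Ω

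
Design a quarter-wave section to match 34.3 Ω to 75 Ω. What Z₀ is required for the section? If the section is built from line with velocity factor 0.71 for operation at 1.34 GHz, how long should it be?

Z_qwt = √(Z_0·R_L) = √(75 × 34.3) = √2572
λ = 0.71·c/f = 0.159 m, so l = λ/4 = 0.0397 m

Z_qwt ≈ 50.7 Ω; length ≈ 3.97 cm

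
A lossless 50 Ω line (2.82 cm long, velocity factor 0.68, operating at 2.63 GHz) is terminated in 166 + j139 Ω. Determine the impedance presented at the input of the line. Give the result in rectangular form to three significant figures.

Z_in ≈ 11.9 + j30.2 Ω

λ = v/f = 0.68·c / 2.63 GHz = 0.0776 m
βl = 2π·l/λ = 2π × 0.364 = 131°
tan(βl) = tan(131°) = -1.16
Z_in = Z_0·(Z_L + jZ_0·tanβl)/(Z_0 + jZ_L·tanβl)
     = 50·(166 + j81.2)/(211 − j192)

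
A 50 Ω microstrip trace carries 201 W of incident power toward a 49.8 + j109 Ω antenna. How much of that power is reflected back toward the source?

|Γ| = |(-0.2 + j109)/(99.8 + j109)| = 0.738
|Γ|² = 0.544
P_refl = |Γ|²·P_inc = 109 W, P_del = (1 − |Γ|²)·P_inc = 91.7 W

P_reflected ≈ 109 W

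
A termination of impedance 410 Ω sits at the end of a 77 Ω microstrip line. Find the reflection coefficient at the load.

Γ = 0.684

Γ = (Z_L − Z_0)/(Z_L + Z_0) = (410 − 77)/(410 + 77) = 333/487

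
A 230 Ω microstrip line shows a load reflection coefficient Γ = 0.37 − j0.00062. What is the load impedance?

Z_L ≈ 500 − j0.719 Ω

Z_L = Z_0·(1 + Γ)/(1 − Γ) = 230·(1.37 − j0.00062)/(0.63 + j0.00062)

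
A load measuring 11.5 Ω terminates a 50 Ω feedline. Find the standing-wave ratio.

For a purely resistive load, VSWR = R_L/Z_0 or Z_0/R_L (whichever > 1) = 50/11.5

VSWR ≈ 4.35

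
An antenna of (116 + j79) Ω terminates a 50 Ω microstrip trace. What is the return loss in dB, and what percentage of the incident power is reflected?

Γ = (66 + j79)/(166 + j79), |Γ| = 0.56
RL = −20·log₁₀(0.56) = 5.04 dB
P_refl/P_inc = |Γ|² = 0.314

RL ≈ 5.04 dB; 31.4% of incident power reflected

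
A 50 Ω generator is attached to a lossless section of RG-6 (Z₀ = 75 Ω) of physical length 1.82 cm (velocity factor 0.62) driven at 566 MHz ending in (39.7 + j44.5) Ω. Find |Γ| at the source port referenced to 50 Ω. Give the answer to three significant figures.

λ = v/f = 0.62·c / 566 MHz = 0.329 m
βl = 2π·l/λ = 2π × 0.0554 = 19.9°
tan(βl) = 0.363
Z_in = Z_0·(Z_L + jZ_0·tanβl)/(Z_0 + jZ_L·tanβl) = 68.8 + j74.5 Ω
Γ_s = (Z_in − Z_s)/(Z_in + Z_s) = (18.8 + j74.5)/(119 + j74.5), |Γ_s| = 0.548

|Γ| ≈ 0.548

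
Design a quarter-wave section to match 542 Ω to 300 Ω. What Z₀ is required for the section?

Z_qwt = √(Z_0·R_L) = √(300 × 542) = √162600

Z_qwt ≈ 403 Ω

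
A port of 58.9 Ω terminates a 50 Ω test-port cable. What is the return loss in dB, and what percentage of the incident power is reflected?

RL ≈ 21.8 dB; 0.668% of incident power reflected

Γ = (58.9 − 50)/(58.9 + 50) = 0.0817
RL = −20·log₁₀(0.0817) = 21.8 dB
P_refl/P_inc = |Γ|² = 0.00668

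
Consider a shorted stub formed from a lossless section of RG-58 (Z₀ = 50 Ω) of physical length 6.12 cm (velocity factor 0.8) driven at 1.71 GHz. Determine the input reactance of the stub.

X_in ≈ -21.2 Ω (capacitive)

λ = v/f = 0.8·c / 1.71 GHz = 0.14 m
βl = 2π·l/λ = 2π × 0.436 = 157°
tan(βl) = -0.425
For a shorted stub, Z_in = jZ_0·tan(βl)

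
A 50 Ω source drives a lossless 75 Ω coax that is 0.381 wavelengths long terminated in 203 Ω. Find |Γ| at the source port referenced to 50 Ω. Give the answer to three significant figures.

|Γ| ≈ 0.51

βl = 2π × 0.381 = 137°
tan(βl) = -0.927
Z_in = Z_0·(Z_L + jZ_0·tanβl)/(Z_0 + jZ_L·tanβl) = 51.7 + j60.3 Ω
Γ_s = (Z_in − Z_s)/(Z_in + Z_s) = (1.72 + j60.3)/(102 + j60.3), |Γ_s| = 0.51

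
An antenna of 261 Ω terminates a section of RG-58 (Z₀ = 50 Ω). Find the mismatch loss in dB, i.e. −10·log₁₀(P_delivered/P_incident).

mismatch loss ≈ 2.68 dB

Γ = (261 − 50)/(261 + 50) = 0.678
|Γ|² = 0.46, so P_del/P_inc = 1 − |Γ|² = 0.54
ML = −10·log₁₀(1 − |Γ|²)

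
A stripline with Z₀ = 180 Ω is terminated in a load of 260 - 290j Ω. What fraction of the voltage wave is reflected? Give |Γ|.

Γ = (Z_L − Z_0)/(Z_L + Z_0) = (80 − j290)/(440 − j290)
|Γ| = 301/527

|Γ| ≈ 0.571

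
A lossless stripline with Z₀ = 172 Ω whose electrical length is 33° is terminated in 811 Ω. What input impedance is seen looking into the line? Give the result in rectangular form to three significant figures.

Z_in ≈ 111 − j229 Ω

tan(βl) = tan(33°) = 0.649
Z_in = Z_0·(Z_L + jZ_0·tanβl)/(Z_0 + jZ_L·tanβl)
     = 172·(811 + j112)/(172 + j527)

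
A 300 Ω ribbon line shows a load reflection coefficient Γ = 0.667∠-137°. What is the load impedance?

Z_L = Z_0·(1 + Γ)/(1 − Γ) = 300·(0.512 − j0.455)/(1.49 + j0.455)

Z_L ≈ 68.8 − j113 Ω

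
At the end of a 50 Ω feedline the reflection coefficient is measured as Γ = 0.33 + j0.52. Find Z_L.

Z_L = Z_0·(1 + Γ)/(1 − Γ) = 50·(1.33 + j0.52)/(0.67 − j0.52)

Z_L ≈ 43.1 + j72.3 Ω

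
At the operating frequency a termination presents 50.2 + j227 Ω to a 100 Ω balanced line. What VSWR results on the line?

VSWR ≈ 12.7

Γ = (Z_L − Z_0)/(Z_L + Z_0) = (-49.8 + j227)/(150.2 + j227)
|Γ| = 232/272 = 0.854
VSWR = (1 + |Γ|)/(1 − |Γ|) = 1.85/0.146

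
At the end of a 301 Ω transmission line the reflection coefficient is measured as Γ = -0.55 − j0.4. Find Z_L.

Z_L = Z_0·(1 + Γ)/(1 − Γ) = 301·(0.45 − j0.4)/(1.55 + j0.4)

Z_L ≈ 63.1 − j94 Ω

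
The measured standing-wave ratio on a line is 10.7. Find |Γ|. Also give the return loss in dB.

|Γ| = (S − 1)/(S + 1) = (10.7 − 1)/(10.7 + 1) = 9.7/11.7
RL = −20·log₁₀|Γ| = −20·log₁₀(0.829)

|Γ| ≈ 0.829; return loss ≈ 1.63 dB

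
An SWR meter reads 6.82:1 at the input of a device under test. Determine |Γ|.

|Γ| = (S − 1)/(S + 1) = (6.82 − 1)/(6.82 + 1) = 5.82/7.82

|Γ| ≈ 0.744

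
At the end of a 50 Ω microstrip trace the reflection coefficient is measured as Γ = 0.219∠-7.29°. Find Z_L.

Z_L = Z_0·(1 + Γ)/(1 − Γ) = 50·(1.22 − j0.0278)/(0.783 + j0.0278)

Z_L ≈ 77.6 − j4.53 Ω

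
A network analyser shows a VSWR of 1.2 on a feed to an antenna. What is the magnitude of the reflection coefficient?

|Γ| ≈ 0.0909

|Γ| = (S − 1)/(S + 1) = (1.2 − 1)/(1.2 + 1) = 0.2/2.2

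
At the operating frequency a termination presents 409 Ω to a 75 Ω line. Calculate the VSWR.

VSWR ≈ 5.45

Γ = (409 − 75)/(409 + 75) = 0.69
VSWR = (1 + 0.69)/(1 − 0.69)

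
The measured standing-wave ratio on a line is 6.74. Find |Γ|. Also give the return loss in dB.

|Γ| = (S − 1)/(S + 1) = (6.74 − 1)/(6.74 + 1) = 5.74/7.74
RL = −20·log₁₀|Γ| = −20·log₁₀(0.742)

|Γ| ≈ 0.742; return loss ≈ 2.6 dB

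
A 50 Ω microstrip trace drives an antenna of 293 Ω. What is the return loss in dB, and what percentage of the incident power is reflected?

Γ = (293 − 50)/(293 + 50) = 0.708
RL = −20·log₁₀(0.708) = 2.99 dB
P_refl/P_inc = |Γ|² = 0.502

RL ≈ 2.99 dB; 50.2% of incident power reflected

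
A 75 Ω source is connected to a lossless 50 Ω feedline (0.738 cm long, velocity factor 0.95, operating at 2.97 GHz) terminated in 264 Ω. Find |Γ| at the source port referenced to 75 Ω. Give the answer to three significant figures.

|Γ| ≈ 0.636

λ = v/f = 0.95·c / 2.97 GHz = 0.096 m
βl = 2π·l/λ = 2π × 0.0769 = 27.7°
tan(βl) = 0.525
Z_in = Z_0·(Z_L + jZ_0·tanβl)/(Z_0 + jZ_L·tanβl) = 38.8 − j81.3 Ω
Γ_s = (Z_in − Z_s)/(Z_in + Z_s) = (-36.2 − j81.3)/(114 − j81.3), |Γ_s| = 0.636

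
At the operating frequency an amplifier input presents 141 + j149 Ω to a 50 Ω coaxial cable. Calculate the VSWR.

VSWR ≈ 6.16

Γ = (Z_L − Z_0)/(Z_L + Z_0) = (91 + j149)/(191 + j149)
|Γ| = 175/242 = 0.721
VSWR = (1 + |Γ|)/(1 − |Γ|) = 1.72/0.279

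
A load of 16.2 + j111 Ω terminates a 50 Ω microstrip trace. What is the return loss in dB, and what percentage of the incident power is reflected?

RL ≈ 0.936 dB; 80.6% of incident power reflected

Γ = (-33.8 + j111)/(66.2 + j111), |Γ| = 0.898
RL = −20·log₁₀(0.898) = 0.936 dB
P_refl/P_inc = |Γ|² = 0.806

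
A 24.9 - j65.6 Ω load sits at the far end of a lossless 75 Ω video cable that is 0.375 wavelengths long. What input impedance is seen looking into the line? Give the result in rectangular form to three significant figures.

βl = 2π × 0.375 = 135°
tan(βl) = tan(135°) = -1
Z_in = Z_0·(Z_L + jZ_0·tanβl)/(Z_0 + jZ_L·tanβl)
     = 75·(24.9 − j141)/(9.4 − j24.9)

Z_in ≈ 395 − j74.3 Ω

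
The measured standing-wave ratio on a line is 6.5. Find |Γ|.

|Γ| = (S − 1)/(S + 1) = (6.5 − 1)/(6.5 + 1) = 5.5/7.5

|Γ| ≈ 0.733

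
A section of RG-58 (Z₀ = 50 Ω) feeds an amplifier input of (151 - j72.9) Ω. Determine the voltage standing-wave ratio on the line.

VSWR ≈ 3.79

Γ = (Z_L − Z_0)/(Z_L + Z_0) = (101 − j72.9)/(201 − j72.9)
|Γ| = 125/214 = 0.583
VSWR = (1 + |Γ|)/(1 − |Γ|) = 1.58/0.417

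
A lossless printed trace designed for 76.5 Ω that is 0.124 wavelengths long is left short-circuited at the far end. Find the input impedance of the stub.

βl = 2π × 0.124 = 44.6°
tan(βl) = 0.988
For a short-circuited stub, Z_in = jZ_0·tan(βl)

Z_in ≈ +j75.5 Ω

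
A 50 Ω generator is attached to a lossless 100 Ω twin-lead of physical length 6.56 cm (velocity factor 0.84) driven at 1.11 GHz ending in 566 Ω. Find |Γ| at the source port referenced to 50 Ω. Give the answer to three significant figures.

|Γ| ≈ 0.542

λ = v/f = 0.84·c / 1.11 GHz = 0.227 m
βl = 2π·l/λ = 2π × 0.289 = 104°
tan(βl) = -4
Z_in = Z_0·(Z_L + jZ_0·tanβl)/(Z_0 + jZ_L·tanβl) = 18.7 + j24.1 Ω
Γ_s = (Z_in − Z_s)/(Z_in + Z_s) = (-31.3 + j24.1)/(68.7 + j24.1), |Γ_s| = 0.542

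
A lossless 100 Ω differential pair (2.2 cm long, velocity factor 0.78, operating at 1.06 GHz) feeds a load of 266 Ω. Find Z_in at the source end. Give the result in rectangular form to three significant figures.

Z_in ≈ 86.2 − j93.5 Ω

λ = v/f = 0.78·c / 1.06 GHz = 0.221 m
βl = 2π·l/λ = 2π × 0.0997 = 35.9°
tan(βl) = tan(35.9°) = 0.723
Z_in = Z_0·(Z_L + jZ_0·tanβl)/(Z_0 + jZ_L·tanβl)
     = 100·(266 + j72.3)/(100 + j192)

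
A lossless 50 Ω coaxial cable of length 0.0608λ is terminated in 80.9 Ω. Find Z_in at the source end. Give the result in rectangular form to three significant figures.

Z_in ≈ 66 − j22.8 Ω

βl = 2π × 0.0608 = 21.9°
tan(βl) = tan(21.9°) = 0.402
Z_in = Z_0·(Z_L + jZ_0·tanβl)/(Z_0 + jZ_L·tanβl)
     = 50·(80.9 + j20.1)/(50 + j32.5)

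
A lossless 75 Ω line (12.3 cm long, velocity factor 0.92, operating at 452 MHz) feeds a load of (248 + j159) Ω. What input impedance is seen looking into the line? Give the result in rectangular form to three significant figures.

λ = v/f = 0.92·c / 452 MHz = 0.611 m
βl = 2π·l/λ = 2π × 0.201 = 72.5°
tan(βl) = tan(72.5°) = 3.17
Z_in = Z_0·(Z_L + jZ_0·tanβl)/(Z_0 + jZ_L·tanβl)
     = 75·(248 + j397)/(-430 + j787)

Z_in ≈ 19.2 − j34.1 Ω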